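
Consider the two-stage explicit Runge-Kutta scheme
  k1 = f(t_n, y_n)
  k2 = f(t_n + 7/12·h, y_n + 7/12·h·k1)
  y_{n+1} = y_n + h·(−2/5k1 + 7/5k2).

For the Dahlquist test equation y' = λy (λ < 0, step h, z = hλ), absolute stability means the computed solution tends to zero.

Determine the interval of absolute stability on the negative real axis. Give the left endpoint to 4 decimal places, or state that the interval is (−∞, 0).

(-1.2245, 0).

Test eqn y'=λy, z=hλ:
  k1=λy_n ⇒ h·k1=z·y_n;  k2=λ(1+7/12z)y_n ⇒ h·k2=z(1+7/12z)y_n
  y_{n+1}/y_n = 1 − 2/5z + 7/5z(1+7/12z) = 1 + z + 49/60z²
  R(z) = 1 + z + 49/60z².

Find x<0 with |R(x)|<1.
x=-0.52: |R|=0.7008
R=1: x+49/60x²=0 ⇒ x=−60/49=-1.2245; min R=1−1/(4·49/60)=0.6939>−1
Confirm numerically:
  x=-1.153: |R|=0.93268 <1
  x=-0.744: |R|=0.70805 <1
  x=-0.741: |R|=0.70742 <1
  x=-1.545: |R|=1.40440 >1
  x=-1.518: |R|=1.36386 >1
Interval (-1.2245, 0).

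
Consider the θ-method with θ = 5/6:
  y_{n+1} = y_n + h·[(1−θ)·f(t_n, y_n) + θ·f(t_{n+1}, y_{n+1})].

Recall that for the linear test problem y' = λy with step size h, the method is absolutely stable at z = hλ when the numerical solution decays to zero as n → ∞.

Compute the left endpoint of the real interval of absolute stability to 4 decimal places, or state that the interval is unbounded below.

interval (−∞, 0).

Set f=λy, z=hλ:
  y_{n+1} = y_n + z·[1/6·y_n + 5/6·y_{n+1}] ⇒ (1 − 5/6z)y_{n+1} = (1 + 1/6z)y_n
  Hence R(z) = (1 + 1/6z)/(1 − 5/6z).

Solve |R(x)|<1 on ℝ⁻.
x=-1.58: |R|=0.3180
x=-2: |R|=0.2500
x=-10: |R|=0.0714
x=-100: |R|=0.1858
θ=5/6≥1/2 ⇒ |1+1/6x|<|1−5/6x| ∀x<0 ⇒ stable on all of ℝ⁻.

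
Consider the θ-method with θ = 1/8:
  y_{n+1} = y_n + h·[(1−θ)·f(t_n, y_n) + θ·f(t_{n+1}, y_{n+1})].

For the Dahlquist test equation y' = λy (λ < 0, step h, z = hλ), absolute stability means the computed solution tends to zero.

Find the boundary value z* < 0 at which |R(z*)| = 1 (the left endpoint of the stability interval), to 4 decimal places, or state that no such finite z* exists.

left endpoint -2.6667.

Test eqn y'=λy, z=hλ:
  y_{n+1} = y_n + z·[7/8·y_n + 1/8·y_{n+1}] ⇒ (1 − 1/8z)y_{n+1} = (1 + 7/8z)y_n
  so R(z) = (1 + 7/8z)/(1 − 1/8z).

Solve |R(x)|<1 on ℝ⁻.
x=-0.59: |R|=0.4505
R=−1: 1+7/8x = −1+1/8x ⇒ -3/4x=2 ⇒ x=2/(-3/4)=-2.6667
Confirm numerically:
  x=-1.778: |R|=0.45469 <1
  x=-1.705: |R|=0.40546 <1
  x=-1.589: |R|=0.32569 <1
  x=-1.497: |R|=0.26103 <1
  x=-2.997: |R|=1.18023 >1
  x=-2.790: |R|=1.06858 >1
  x=-2.785: |R|=1.06583 >1
Interval (-2.6667, 0).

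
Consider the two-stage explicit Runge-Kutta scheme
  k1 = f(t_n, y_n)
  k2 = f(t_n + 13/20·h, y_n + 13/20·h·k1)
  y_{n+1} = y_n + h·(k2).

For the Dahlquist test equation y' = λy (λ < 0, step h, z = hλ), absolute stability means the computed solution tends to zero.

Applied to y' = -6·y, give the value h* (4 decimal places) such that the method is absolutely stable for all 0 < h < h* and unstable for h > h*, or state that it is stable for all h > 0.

(-1.5385,0); λ=-6 ⇒ h* = (20/13)/6 = 0.2564.

On y'=λy, z=hλ:
  k1=λy_n ⇒ h·k1=z·y_n;  k2=λ(1+13/20z)y_n ⇒ h·k2=z(1+13/20z)y_n
  y_{n+1}/y_n = 1 + z(1+13/20z) = 1 + z + 13/20z²
  Hence R(z) = 1 + z + 13/20z².

Find x<0 with |R(x)|<1.
x=-1.26: |R|=0.7719
R=1: x+13/20x²=0 ⇒ x=−20/13=-1.5385; min R=1−1/(4·13/20)=0.6154>−1
Confirm numerically:
  x=-1.444: |R|=0.91134 <1
  x=-1.261: |R|=0.77258 <1
  x=-1.101: |R|=0.68693 <1
  x=-1.990: |R|=1.58407 >1
  x=-1.735: |R|=1.22165 >1
  x=-1.644: |R|=1.11278 >1
So |R|<1 on (-1.5385, 0).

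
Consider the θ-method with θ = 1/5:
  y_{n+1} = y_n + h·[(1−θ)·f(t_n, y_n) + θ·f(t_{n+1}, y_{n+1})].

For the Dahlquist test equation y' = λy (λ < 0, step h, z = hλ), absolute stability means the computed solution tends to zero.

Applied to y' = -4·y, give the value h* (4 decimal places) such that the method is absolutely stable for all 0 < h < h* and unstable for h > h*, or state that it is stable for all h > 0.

Set f=λy, z=hλ:
  y_{n+1} = y_n + z·[4/5·y_n + 1/5·y_{n+1}] ⇒ (1 − 1/5z)y_{n+1} = (1 + 4/5z)y_n
  R(z) = (1 + 4/5z)/(1 − 1/5z).

Find x<0 with |R(x)|<1.
x=-1.06: |R|=0.1254
R=−1: 1+4/5x = −1+1/5x ⇒ -3/5x=2 ⇒ x=2/(-3/5)=-3.3333
Confirm numerically:
  x=-3.243: |R|=0.96712 <1
  x=-3.197: |R|=0.95010 <1
  x=-2.825: |R|=0.80511 <1
  x=-1.989: |R|=0.42295 <1
  x=-3.452: |R|=1.04212 >1
  x=-3.445: |R|=1.03967 >1
  x=-3.372: |R|=1.01386 >1
Interval (-3.3333, 0).

(-3.3333,0); λ=-4 ⇒ h* = (10/3)/4 = 0.8333.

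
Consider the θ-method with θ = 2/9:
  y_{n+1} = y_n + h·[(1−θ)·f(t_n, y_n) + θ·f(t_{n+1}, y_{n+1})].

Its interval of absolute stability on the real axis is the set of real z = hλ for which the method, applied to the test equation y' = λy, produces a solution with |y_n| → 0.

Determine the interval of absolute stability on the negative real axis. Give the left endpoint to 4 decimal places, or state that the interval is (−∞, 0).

z∈(-3.6000,0).

Test eqn y'=λy, z=hλ:
  y_{n+1} = y_n + z·[7/9·y_n + 2/9·y_{n+1}] ⇒ (1 − 2/9z)y_{n+1} = (1 + 7/9z)y_n
  R(z) = (1 + 7/9z)/(1 − 2/9z).

Boundary: |R(x)|=1, x<0.
x=-0.91: |R|=0.2431
R=−1: 1+7/9x = −1+2/9x ⇒ -5/9x=2 ⇒ x=2/(-5/9)=-3.6000
Confirm numerically:
  x=-3.482: |R|=0.96304 <1
  x=-2.510: |R|=0.61127 <1
  x=-2.475: |R|=0.59677 <1
  x=-2.172: |R|=0.46493 <1
  x=-3.825: |R|=1.06757 >1
  x=-3.652: |R|=1.01595 >1
  x=-3.623: |R|=1.00708 >1
So |R|<1 on (-3.6000, 0).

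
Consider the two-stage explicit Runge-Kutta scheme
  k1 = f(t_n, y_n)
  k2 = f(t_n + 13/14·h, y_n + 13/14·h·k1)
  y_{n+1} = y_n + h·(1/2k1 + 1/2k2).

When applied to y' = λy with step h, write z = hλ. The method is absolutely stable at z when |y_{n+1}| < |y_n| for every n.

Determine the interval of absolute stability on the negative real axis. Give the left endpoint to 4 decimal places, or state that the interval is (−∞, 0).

z∈(-2.1538,0).

Test eqn y'=λy, z=hλ:
  k1=λy_n ⇒ h·k1=z·y_n;  k2=λ(1+13/14z)y_n ⇒ h·k2=z(1+13/14z)y_n
  y_{n+1}/y_n = 1 + 1/2z + 1/2z(1+13/14z) = 1 + z + 13/28z²
  R(z) = 1 + z + 13/28z².

Find x<0 with |R(x)|<1.
x=-1.29: |R|=0.4826
R=1: x+13/28x²=0 ⇒ x=−28/13=-2.1538; min R=1−1/(4·13/28)=0.4615>−1
Confirm numerically:
  x=-2.079: |R|=0.92775 <1
  x=-1.879: |R|=0.76023 <1
  x=-1.685: |R|=0.63321 <1
  x=-1.318: |R|=0.48852 <1
  x=-2.705: |R|=1.69219 >1
  x=-2.635: |R|=1.58864 >1
Stable set (-2.1538, 0).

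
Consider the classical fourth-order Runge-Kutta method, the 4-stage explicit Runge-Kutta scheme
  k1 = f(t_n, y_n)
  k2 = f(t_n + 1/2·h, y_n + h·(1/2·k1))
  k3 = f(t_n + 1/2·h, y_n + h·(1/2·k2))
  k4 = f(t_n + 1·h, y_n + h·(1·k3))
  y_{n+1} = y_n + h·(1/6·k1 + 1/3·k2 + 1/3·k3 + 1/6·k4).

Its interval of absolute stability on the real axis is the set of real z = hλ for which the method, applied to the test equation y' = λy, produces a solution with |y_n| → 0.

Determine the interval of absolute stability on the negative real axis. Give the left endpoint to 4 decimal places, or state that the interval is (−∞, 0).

On y'=λy, z=hλ:
  order 4, 4-stage ⇒ R(z)=1+z+z^2/2+z^3/6+z^4/24
  (e.g. R(-1.58)=0.27048, |R|=0.27048)

Need |R(x)|<1, x<0.
x=-1.58: |R|=0.2705
|R(-2.35)|=0.5190 |R(-1.65)|=0.2714 |R(-1.41)|=0.2815
Bisect:
  x_lo=-3.3994 |R|=2.3955  x_hi=-0.2507 |R|=0.7783
  mid=-1.82504 |R|=0.28946 →hi
  mid=-2.61223 |R|=0.76892 →hi
  mid=-3.00582 |R|=1.38668 →lo
  mid=-2.80902 |R|=1.03637 →lo
  mid=-2.71062 |R|=0.89314 →hi
  mid=-2.75982 |R|=0.96227 →hi
  mid=-2.78442 |R|=0.99869 →hi
  mid=-2.79672 |R|=1.01737 →lo
  mid=-2.79057 |R|=1.00799 →lo
  ...
  [-2.78538,-2.78519] ⇒ x*=-2.7853
Stable set (-2.7853, 0).

(-2.7853, 0).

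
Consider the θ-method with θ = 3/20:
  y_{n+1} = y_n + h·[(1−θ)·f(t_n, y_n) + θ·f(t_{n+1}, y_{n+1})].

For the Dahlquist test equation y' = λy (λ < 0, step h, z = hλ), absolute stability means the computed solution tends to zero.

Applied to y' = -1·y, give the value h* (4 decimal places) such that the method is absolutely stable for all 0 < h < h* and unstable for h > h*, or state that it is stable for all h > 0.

With y'=λy (z=hλ):
  y_{n+1} = y_n + z·[17/20·y_n + 3/20·y_{n+1}] ⇒ (1 − 3/20z)y_{n+1} = (1 + 17/20z)y_n
  R(z) = (1 + 17/20z)/(1 − 3/20z).

Boundary: |R(x)|=1, x<0.
x=-1.2: |R|=0.0169
R=−1: 1+17/20x = −1+3/20x ⇒ -7/10x=2 ⇒ x=2/(-7/10)=-2.8571
Confirm numerically:
  x=-2.700: |R|=0.92171 <1
  x=-1.727: |R|=0.37167 <1
  x=-1.471: |R|=0.20510 <1
  x=-3.328: |R|=1.21985 >1
  x=-3.162: |R|=1.14475 >1
So |R|<1 on (-2.8571, 0).

(-2.8571,0); λ=-1 ⇒ h* = (20/7)/1 = 2.8571.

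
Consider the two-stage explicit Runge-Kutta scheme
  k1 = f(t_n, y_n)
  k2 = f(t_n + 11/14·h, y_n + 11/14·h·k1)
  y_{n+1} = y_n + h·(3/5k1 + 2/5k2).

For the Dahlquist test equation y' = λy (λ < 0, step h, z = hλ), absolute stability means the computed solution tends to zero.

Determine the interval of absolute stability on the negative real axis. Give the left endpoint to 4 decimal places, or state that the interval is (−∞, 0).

(-3.1818, 0).

With y'=λy (z=hλ):
  k1=λy_n ⇒ h·k1=z·y_n;  k2=λ(1+11/14z)y_n ⇒ h·k2=z(1+11/14z)y_n
  y_{n+1}/y_n = 1 + 3/5z + 2/5z(1+11/14z) = 1 + z + 11/35z²
  Hence R(z) = 1 + z + 11/35z².

Solve |R(x)|<1 on ℝ⁻.
x=-0.4: |R|=0.6503
R=1: x+11/35x²=0 ⇒ x=−35/11=-3.1818; min R=1−1/(4·11/35)=0.2045>−1
Confirm numerically:
  x=-2.554: |R|=0.49606 <1
  x=-2.428: |R|=0.42477 <1
  x=-2.071: |R|=0.27698 <1
  x=-1.544: |R|=0.20524 <1
  x=-3.763: |R|=1.68734 >1
  x=-3.231: |R|=1.04994 >1
So |R|<1 on (-3.1818, 0).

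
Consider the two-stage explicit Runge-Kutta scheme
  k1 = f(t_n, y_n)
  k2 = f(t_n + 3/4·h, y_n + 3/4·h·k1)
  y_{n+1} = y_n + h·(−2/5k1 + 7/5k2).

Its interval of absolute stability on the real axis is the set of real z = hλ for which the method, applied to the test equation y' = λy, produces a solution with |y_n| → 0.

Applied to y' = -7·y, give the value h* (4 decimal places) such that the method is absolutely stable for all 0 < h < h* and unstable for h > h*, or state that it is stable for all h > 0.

(-0.9524,0); λ=-7 ⇒ h* = (20/21)/7 = 0.1361.

On y'=λy, z=hλ:
  k1=λy_n ⇒ h·k1=z·y_n;  k2=λ(1+3/4z)y_n ⇒ h·k2=z(1+3/4z)y_n
  y_{n+1}/y_n = 1 − 2/5z + 7/5z(1+3/4z) = 1 + z + 21/20z²
  R(z) = 1 + z + 21/20z².

Need |R(x)|<1, x<0.
x=-1.55: |R|=1.9726
R=1: x+21/20x²=0 ⇒ x=−20/21=-0.9524; min R=1−1/(4·21/20)=0.7619>−1
Confirm numerically:
  x=-0.923: |R|=0.97153 <1
  x=-0.859: |R|=0.91578 <1
  x=-0.825: |R|=0.88966 <1
  x=-1.326: |R|=1.52019 >1
  x=-1.181: |R|=1.28350 >1
  x=-1.130: |R|=1.21074 >1
Interval (-0.9524, 0).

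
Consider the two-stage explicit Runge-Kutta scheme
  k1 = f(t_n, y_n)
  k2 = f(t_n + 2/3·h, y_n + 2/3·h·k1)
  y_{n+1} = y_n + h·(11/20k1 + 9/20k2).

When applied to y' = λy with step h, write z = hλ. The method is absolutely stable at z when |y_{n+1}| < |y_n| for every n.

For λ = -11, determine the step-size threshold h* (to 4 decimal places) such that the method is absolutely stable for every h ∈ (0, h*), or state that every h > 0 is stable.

Test eqn y'=λy, z=hλ:
  k1=λy_n ⇒ h·k1=z·y_n;  k2=λ(1+2/3z)y_n ⇒ h·k2=z(1+2/3z)y_n
  y_{n+1}/y_n = 1 + 11/20z + 9/20z(1+2/3z) = 1 + z + 3/10z²
  ⇒ R(z) = 1 + z + 3/10z².

Boundary: |R(x)|=1, x<0.
x=-1.74: |R|=0.1683
R=1: x+3/10x²=0 ⇒ x=−10/3=-3.3333; min R=1−1/(4·3/10)=0.1667>−1
Confirm numerically:
  x=-2.738: |R|=0.51099 <1
  x=-2.443: |R|=0.34747 <1
  x=-2.134: |R|=0.23219 <1
  x=-1.671: |R|=0.16667 <1
  x=-3.819: |R|=1.55643 >1
  x=-3.501: |R|=1.17610 >1
  x=-3.361: |R|=1.02790 >1
Stable set (-3.3333, 0).

(-3.3333,0); λ=-11 ⇒ h* = (10/3)/11 = 0.3030.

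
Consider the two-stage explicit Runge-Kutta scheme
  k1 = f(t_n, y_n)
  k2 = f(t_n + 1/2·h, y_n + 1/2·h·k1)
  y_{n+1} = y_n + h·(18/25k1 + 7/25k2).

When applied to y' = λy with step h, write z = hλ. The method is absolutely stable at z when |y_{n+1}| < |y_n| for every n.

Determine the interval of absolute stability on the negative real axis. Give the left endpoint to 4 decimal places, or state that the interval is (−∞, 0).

Set f=λy, z=hλ:
  k1=λy_n ⇒ h·k1=z·y_n;  k2=λ(1+1/2z)y_n ⇒ h·k2=z(1+1/2z)y_n
  y_{n+1}/y_n = 1 + 18/25z + 7/25z(1+1/2z) = 1 + z + 7/50z²
  so R(z) = 1 + z + 7/50z².

Boundary: |R(x)|=1, x<0.
x=-1.11: |R|=0.0625
R=1: x+7/50x²=0 ⇒ x=−50/7=-7.1429; min R=1−1/(4·7/50)=-0.7857>−1
Confirm numerically:
  x=-5.913: |R|=0.01810 <1
  x=-4.633: |R|=0.62794 <1
  x=-3.787: |R|=0.77921 <1
  x=-7.702: |R|=1.60291 >1
  x=-7.694: |R|=1.59367 >1
  x=-7.402: |R|=1.26854 >1
Interval (-7.1429, 0).

(-7.1429, 0).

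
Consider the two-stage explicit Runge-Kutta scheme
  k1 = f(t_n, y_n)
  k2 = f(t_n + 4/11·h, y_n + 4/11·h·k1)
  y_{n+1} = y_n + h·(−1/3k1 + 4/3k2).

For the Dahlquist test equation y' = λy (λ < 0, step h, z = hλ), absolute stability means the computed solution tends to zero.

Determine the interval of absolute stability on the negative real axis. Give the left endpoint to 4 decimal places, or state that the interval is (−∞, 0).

Test eqn y'=λy, z=hλ:
  k1=λy_n ⇒ h·k1=z·y_n;  k2=λ(1+4/11z)y_n ⇒ h·k2=z(1+4/11z)y_n
  y_{n+1}/y_n = 1 − 1/3z + 4/3z(1+4/11z) = 1 + z + 16/33z²
  Hence R(z) = 1 + z + 16/33z².

Solve |R(x)|<1 on ℝ⁻.
x=-0.76: |R|=0.5200
R=1: x+16/33x²=0 ⇒ x=−33/16=-2.0625; min R=1−1/(4·16/33)=0.4844>−1
Confirm numerically:
  x=-1.984: |R|=0.92449 <1
  x=-1.517: |R|=0.59878 <1
  x=-1.037: |R|=0.48439 <1
  x=-0.859: |R|=0.49876 <1
  x=-2.352: |R|=1.33014 >1
  x=-2.274: |R|=1.23319 >1
Stable set (-2.0625, 0).

z∈(-2.0625,0).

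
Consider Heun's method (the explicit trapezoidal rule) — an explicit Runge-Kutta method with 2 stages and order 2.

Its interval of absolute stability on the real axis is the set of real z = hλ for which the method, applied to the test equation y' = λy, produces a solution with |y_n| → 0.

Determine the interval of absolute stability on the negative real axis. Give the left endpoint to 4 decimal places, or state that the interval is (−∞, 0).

z∈(-2.0000,0).

Test eqn y'=λy, z=hλ:
  order 2, 2-stage ⇒ R(z)=1+z+z^2/2
  (e.g. R(-1.46)=0.60580, |R|=0.60580)

Find x<0 with |R(x)|<1.
x=-1.46: |R|=0.6058
|R(-1.94)|=0.9418 |R(-1.91)|=0.9140 |R(-0.83)|=0.5145
Bisect:
  x_lo=-2.3874 |R|=1.4624  x_hi=-0.3090 |R|=0.7387
  mid=-1.34819 |R|=0.56062 →hi
  mid=-1.86777 |R|=0.87652 →hi
  mid=-2.12757 |R|=1.13570 →lo
  mid=-1.99767 |R|=0.99767 →hi
  mid=-2.06262 |R|=1.06458 →lo
  mid=-2.03015 |R|=1.03060 →lo
  mid=-2.01391 |R|=1.01400 →lo
  ...
  [-2.00008,-1.99995] ⇒ x*=-2.0000
Stable set (-2.0000, 0).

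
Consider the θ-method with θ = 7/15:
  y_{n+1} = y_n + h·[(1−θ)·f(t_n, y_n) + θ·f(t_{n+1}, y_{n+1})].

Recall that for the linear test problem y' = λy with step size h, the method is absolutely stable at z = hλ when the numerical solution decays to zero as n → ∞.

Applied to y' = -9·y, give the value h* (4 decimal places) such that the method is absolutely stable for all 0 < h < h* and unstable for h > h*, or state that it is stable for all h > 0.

(-30.0000,0); λ=-9 ⇒ h* = (30)/9 = 3.3333.

Set f=λy, z=hλ:
  y_{n+1} = y_n + z·[8/15·y_n + 7/15·y_{n+1}] ⇒ (1 − 7/15z)y_{n+1} = (1 + 8/15z)y_n
  R(z) = (1 + 8/15z)/(1 − 7/15z).

Boundary: |R(x)|=1, x<0.
x=-1.62: |R|=0.0774
R=−1: 1+8/15x = −1+7/15x ⇒ -1/15x=2 ⇒ x=2/(-1/15)=-30.0000
Confirm numerically:
  x=-23.184: |R|=0.96155 <1
  x=-20.960: |R|=0.94410 <1
  x=-20.323: |R|=0.93847 <1
  x=-17.006: |R|=0.90306 <1
  x=-30.545: |R|=1.00238 >1
  x=-30.402: |R|=1.00176 >1
  x=-30.202: |R|=1.00089 >1
So |R|<1 on (-30.0000, 0).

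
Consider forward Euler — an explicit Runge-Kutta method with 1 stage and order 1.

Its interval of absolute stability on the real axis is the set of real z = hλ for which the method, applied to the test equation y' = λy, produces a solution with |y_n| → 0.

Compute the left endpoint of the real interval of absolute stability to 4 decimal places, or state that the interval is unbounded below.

On y'=λy, z=hλ:
  order 1, 1-stage ⇒ R(z)=1+z
  (e.g. R(-0.74)=0.26000, |R|=0.26000)

Boundary: |R(x)|=1, x<0.
x=-0.74: |R|=0.2600
|R(-2.21)|=1.2100 |R(-1.81)|=0.8100 |R(-1.27)|=0.2700
Bisect:
  x_lo=-2.4325 |R|=1.4325  x_hi=-0.1574 |R|=0.8426
  mid=-1.29493 |R|=0.29493 →hi
  mid=-1.86370 |R|=0.86370 →hi
  mid=-2.14809 |R|=1.14809 →lo
  mid=-2.00590 |R|=1.00590 →lo
  mid=-1.93480 |R|=0.93480 →hi
  mid=-1.97035 |R|=0.97035 →hi
  mid=-1.98812 |R|=0.98812 →hi
  mid=-1.99701 |R|=0.99701 →hi
  mid=-2.00145 |R|=1.00145 →lo
  ...
  [-2.00007,-1.99993] ⇒ x*=-2.0000
Stable set (-2.0000, 0).

left endpoint -2.0000.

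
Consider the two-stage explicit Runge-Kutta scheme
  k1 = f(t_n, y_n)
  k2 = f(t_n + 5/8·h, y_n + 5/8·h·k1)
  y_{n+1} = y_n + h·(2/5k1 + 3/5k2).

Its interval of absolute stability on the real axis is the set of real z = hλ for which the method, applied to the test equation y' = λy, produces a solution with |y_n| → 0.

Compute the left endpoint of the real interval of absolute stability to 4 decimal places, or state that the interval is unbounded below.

left endpoint -2.6667.

On y'=λy, z=hλ:
  k1=λy_n ⇒ h·k1=z·y_n;  k2=λ(1+5/8z)y_n ⇒ h·k2=z(1+5/8z)y_n
  y_{n+1}/y_n = 1 + 2/5z + 3/5z(1+5/8z) = 1 + z + 3/8z²
  R(z) = 1 + z + 3/8z².

Find x<0 with |R(x)|<1.
x=-0.35: |R|=0.6959
R=1: x+3/8x²=0 ⇒ x=−8/3=-2.6667; min R=1−1/(4·3/8)=0.3333>−1
Confirm numerically:
  x=-2.561: |R|=0.89852 <1
  x=-2.183: |R|=0.60406 <1
  x=-1.984: |R|=0.49210 <1
  x=-2.905: |R|=1.25963 >1
  x=-2.691: |R|=1.02456 >1
Interval (-2.6667, 0).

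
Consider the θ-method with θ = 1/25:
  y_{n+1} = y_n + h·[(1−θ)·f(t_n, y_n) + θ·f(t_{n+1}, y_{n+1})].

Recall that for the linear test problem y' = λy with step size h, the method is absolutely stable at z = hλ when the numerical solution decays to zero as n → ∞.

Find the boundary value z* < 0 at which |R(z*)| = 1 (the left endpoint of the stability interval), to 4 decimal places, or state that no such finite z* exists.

With y'=λy (z=hλ):
  y_{n+1} = y_n + z·[24/25·y_n + 1/25·y_{n+1}] ⇒ (1 − 1/25z)y_{n+1} = (1 + 24/25z)y_n
  R(z) = (1 + 24/25z)/(1 − 1/25z).

Boundary: |R(x)|=1, x<0.
x=-1.07: |R|=0.0261
R=−1: 1+24/25x = −1+1/25x ⇒ -23/25x=2 ⇒ x=2/(-23/25)=-2.1739
Confirm numerically:
  x=-2.117: |R|=0.95173 <1
  x=-1.564: |R|=0.47192 <1
  x=-1.140: |R|=0.09028 <1
  x=-2.463: |R|=1.24211 >1
  x=-2.309: |R|=1.11377 >1
  x=-2.222: |R|=1.04063 >1
Stable set (-2.1739, 0).

z* = -2.1739.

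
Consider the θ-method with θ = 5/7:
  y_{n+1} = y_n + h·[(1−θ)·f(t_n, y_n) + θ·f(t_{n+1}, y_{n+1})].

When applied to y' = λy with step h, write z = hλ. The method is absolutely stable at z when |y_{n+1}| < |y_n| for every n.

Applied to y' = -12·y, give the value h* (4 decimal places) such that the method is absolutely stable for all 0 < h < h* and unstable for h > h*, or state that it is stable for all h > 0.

Set f=λy, z=hλ:
  y_{n+1} = y_n + z·[2/7·y_n + 5/7·y_{n+1}] ⇒ (1 − 5/7z)y_{n+1} = (1 + 2/7z)y_n
  R(z) = (1 + 2/7z)/(1 − 5/7z).

Need |R(x)|<1, x<0.
x=-1.65: |R|=0.2426
x=-2: |R|=0.1765
x=-10: |R|=0.2281
x=-100: |R|=0.3807
θ=5/7≥1/2 ⇒ |1+2/7x|<|1−5/7x| ∀x<0 ⇒ interval (−∞,0).

unbounded; (−∞, 0). Any h>0 works for λ=-12.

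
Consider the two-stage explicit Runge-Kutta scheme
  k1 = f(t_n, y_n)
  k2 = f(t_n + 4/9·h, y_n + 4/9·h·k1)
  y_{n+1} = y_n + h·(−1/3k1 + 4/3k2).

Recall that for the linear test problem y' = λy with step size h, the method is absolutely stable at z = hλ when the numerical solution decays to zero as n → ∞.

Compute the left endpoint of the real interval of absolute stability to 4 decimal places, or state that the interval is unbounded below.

z* = -1.6875.

Test eqn y'=λy, z=hλ:
  k1=λy_n ⇒ h·k1=z·y_n;  k2=λ(1+4/9z)y_n ⇒ h·k2=z(1+4/9z)y_n
  y_{n+1}/y_n = 1 − 1/3z + 4/3z(1+4/9z) = 1 + z + 16/27z²
  Hence R(z) = 1 + z + 16/27z².

Need |R(x)|<1, x<0.
x=-1.74: |R|=1.0541
R=1: x+16/27x²=0 ⇒ x=−27/16=-1.6875; min R=1−1/(4·16/27)=0.5781>−1
Confirm numerically:
  x=-1.644: |R|=0.95762 <1
  x=-1.248: |R|=0.67497 <1
  x=-1.139: |R|=0.62978 <1
  x=-1.106: |R|=0.61888 <1
  x=-2.121: |R|=1.54486 >1
  x=-1.718: |R|=1.03105 >1
So |R|<1 on (-1.6875, 0).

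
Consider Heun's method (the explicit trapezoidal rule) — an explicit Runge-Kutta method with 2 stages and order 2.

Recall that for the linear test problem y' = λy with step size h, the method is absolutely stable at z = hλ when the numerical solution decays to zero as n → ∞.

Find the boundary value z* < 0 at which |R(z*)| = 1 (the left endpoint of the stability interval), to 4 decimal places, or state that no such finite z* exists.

On y'=λy, z=hλ:
  order 2, 2-stage ⇒ R(z)=1+z+z^2/2
  (e.g. R(-1.48)=0.61520, |R|=0.61520)

Need |R(x)|<1, x<0.
x=-1.48: |R|=0.6152
|R(-1.73)|=0.7664 |R(-0.91)|=0.5041 |R(-0.52)|=0.6152
Bisect:
  x_lo=-2.3629 |R|=1.4287  x_hi=-0.2095 |R|=0.8124
  mid=-1.28619 |R|=0.54095 →hi
  mid=-1.82452 |R|=0.83992 →hi
  mid=-2.09369 |R|=1.09807 →lo
  mid=-1.95910 |R|=0.95994 →hi
  mid=-2.02640 |R|=1.02674 →lo
  mid=-1.99275 |R|=0.99278 →hi
  mid=-2.00957 |R|=1.00962 →lo
  ...
  [-2.00011,-1.99998] ⇒ x*=-2.0000
Stable set (-2.0000, 0).

z* = -2.0000.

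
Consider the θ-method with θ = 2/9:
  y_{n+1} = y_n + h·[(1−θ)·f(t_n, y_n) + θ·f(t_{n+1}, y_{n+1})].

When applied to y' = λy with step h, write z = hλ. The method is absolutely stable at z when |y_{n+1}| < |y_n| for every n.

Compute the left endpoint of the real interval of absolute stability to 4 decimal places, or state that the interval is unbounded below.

With y'=λy (z=hλ):
  y_{n+1} = y_n + z·[7/9·y_n + 2/9·y_{n+1}] ⇒ (1 − 2/9z)y_{n+1} = (1 + 7/9z)y_n
  R(z) = (1 + 7/9z)/(1 − 2/9z).

Solve |R(x)|<1 on ℝ⁻.
x=-0.62: |R|=0.4551
R=−1: 1+7/9x = −1+2/9x ⇒ -5/9x=2 ⇒ x=2/(-5/9)=-3.6000
Confirm numerically:
  x=-3.349: |R|=0.92005 <1
  x=-2.296: |R|=0.52031 <1
  x=-1.997: |R|=0.38318 <1
  x=-3.944: |R|=1.10185 >1
  x=-3.911: |R|=1.09244 >1
Interval (-3.6000, 0).

left endpoint -3.6000.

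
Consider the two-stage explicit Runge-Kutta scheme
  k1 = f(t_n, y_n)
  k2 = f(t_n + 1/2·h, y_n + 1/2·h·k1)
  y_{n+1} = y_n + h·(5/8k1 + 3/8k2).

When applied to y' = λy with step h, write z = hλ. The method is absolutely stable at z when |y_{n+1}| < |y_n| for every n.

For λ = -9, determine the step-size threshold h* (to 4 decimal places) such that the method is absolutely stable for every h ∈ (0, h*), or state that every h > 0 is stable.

Test eqn y'=λy, z=hλ:
  k1=λy_n ⇒ h·k1=z·y_n;  k2=λ(1+1/2z)y_n ⇒ h·k2=z(1+1/2z)y_n
  y_{n+1}/y_n = 1 + 5/8z + 3/8z(1+1/2z) = 1 + z + 3/16z²
  R(z) = 1 + z + 3/16z².

Find x<0 with |R(x)|<1.
x=-0.88: |R|=0.2652
R=1: x+3/16x²=0 ⇒ x=−16/3=-5.3333; min R=1−1/(4·3/16)=-0.3333>−1
Confirm numerically:
  x=-3.607: |R|=0.16754 <1
  x=-3.441: |R|=0.22091 <1
  x=-2.823: |R|=0.32875 <1
  x=-2.487: |R|=0.32728 <1
  x=-5.894: |R|=1.61961 >1
  x=-5.636: |R|=1.31984 >1
  x=-5.408: |R|=1.07571 >1
Interval (-5.3333, 0).

(-5.3333,0); λ=-9 ⇒ h* = (16/3)/9 = 0.5926.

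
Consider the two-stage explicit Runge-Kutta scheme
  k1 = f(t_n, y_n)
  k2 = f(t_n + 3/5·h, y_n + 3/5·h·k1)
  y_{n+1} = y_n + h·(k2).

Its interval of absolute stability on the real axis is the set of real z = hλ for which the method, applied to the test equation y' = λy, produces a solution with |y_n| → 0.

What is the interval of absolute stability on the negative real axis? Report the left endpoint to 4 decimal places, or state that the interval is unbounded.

z∈(-1.6667,0).

On y'=λy, z=hλ:
  k1=λy_n ⇒ h·k1=z·y_n;  k2=λ(1+3/5z)y_n ⇒ h·k2=z(1+3/5z)y_n
  y_{n+1}/y_n = 1 + z(1+3/5z) = 1 + z + 3/5z²
  ⇒ R(z) = 1 + z + 3/5z².

Solve |R(x)|<1 on ℝ⁻.
x=-1.29: |R|=0.7085
R=1: x+3/5x²=0 ⇒ x=−5/3=-1.6667; min R=1−1/(4·3/5)=0.5833>−1
Confirm numerically:
  x=-1.628: |R|=0.96223 <1
  x=-1.234: |R|=0.67965 <1
  x=-0.693: |R|=0.59515 <1
  x=-2.164: |R|=1.64574 >1
  x=-2.147: |R|=1.61877 >1
Interval (-1.6667, 0).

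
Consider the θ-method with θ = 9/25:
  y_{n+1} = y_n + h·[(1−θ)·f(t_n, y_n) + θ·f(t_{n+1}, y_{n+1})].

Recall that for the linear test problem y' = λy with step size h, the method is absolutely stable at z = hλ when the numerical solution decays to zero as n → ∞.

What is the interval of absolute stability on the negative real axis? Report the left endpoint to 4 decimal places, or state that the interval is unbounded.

Test eqn y'=λy, z=hλ:
  y_{n+1} = y_n + z·[16/25·y_n + 9/25·y_{n+1}] ⇒ (1 − 9/25z)y_{n+1} = (1 + 16/25z)y_n
  so R(z) = (1 + 16/25z)/(1 − 9/25z).

Need |R(x)|<1, x<0.
x=-1.8: |R|=0.0922
R=−1: 1+16/25x = −1+9/25x ⇒ -7/25x=2 ⇒ x=2/(-7/25)=-7.1429
Confirm numerically:
  x=-4.520: |R|=0.72046 <1
  x=-3.554: |R|=0.55915 <1
  x=-2.926: |R|=0.42498 <1
  x=-7.499: |R|=1.02695 >1
  x=-7.203: |R|=1.00469 >1
Interval (-7.1429, 0).

(-7.1429, 0).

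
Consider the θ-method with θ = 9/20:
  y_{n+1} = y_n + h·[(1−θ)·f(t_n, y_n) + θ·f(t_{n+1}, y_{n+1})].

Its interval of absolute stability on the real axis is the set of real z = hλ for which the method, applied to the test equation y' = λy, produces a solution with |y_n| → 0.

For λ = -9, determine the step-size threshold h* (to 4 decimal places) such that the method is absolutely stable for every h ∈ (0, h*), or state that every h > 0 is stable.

Set f=λy, z=hλ:
  y_{n+1} = y_n + z·[11/20·y_n + 9/20·y_{n+1}] ⇒ (1 − 9/20z)y_{n+1} = (1 + 11/20z)y_n
  Hence R(z) = (1 + 11/20z)/(1 − 9/20z).

Solve |R(x)|<1 on ℝ⁻.
x=-0.5: |R|=0.5918
R=−1: 1+11/20x = −1+9/20x ⇒ -1/10x=2 ⇒ x=2/(-1/10)=-20.0000
Confirm numerically:
  x=-19.238: |R|=0.99211 <1
  x=-16.626: |R|=0.96022 <1
  x=-10.197: |R|=0.82459 <1
  x=-20.411: |R|=1.00404 >1
  x=-20.086: |R|=1.00086 >1
Interval (-20.0000, 0).

(-20.0000,0); λ=-9 ⇒ h* = (20)/9 = 2.2222.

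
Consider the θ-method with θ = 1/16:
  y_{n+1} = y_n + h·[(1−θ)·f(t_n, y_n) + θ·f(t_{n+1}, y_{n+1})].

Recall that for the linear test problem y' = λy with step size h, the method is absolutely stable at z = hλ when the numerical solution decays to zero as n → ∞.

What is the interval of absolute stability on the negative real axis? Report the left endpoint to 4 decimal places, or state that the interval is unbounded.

(-2.2857, 0).

Test eqn y'=λy, z=hλ:
  y_{n+1} = y_n + z·[15/16·y_n + 1/16·y_{n+1}] ⇒ (1 − 1/16z)y_{n+1} = (1 + 15/16z)y_n
  Hence R(z) = (1 + 15/16z)/(1 − 1/16z).

Solve |R(x)|<1 on ℝ⁻.
x=-0.86: |R|=0.1839
R=−1: 1+15/16x = −1+1/16x ⇒ -7/8x=2 ⇒ x=2/(-7/8)=-2.2857
Confirm numerically:
  x=-2.233: |R|=0.95952 <1
  x=-1.902: |R|=0.69992 <1
  x=-1.514: |R|=0.38312 <1
  x=-1.321: |R|=0.22025 <1
  x=-2.836: |R|=1.40900 >1
  x=-2.546: |R|=1.19648 >1
  x=-2.364: |R|=1.05968 >1
So |R|<1 on (-2.2857, 0).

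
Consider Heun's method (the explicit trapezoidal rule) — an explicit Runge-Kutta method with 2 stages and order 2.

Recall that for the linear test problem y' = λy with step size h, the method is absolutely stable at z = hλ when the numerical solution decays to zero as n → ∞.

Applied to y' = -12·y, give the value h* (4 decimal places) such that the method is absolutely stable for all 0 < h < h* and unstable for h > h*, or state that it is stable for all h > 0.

(-2.0000,0); λ=-12 ⇒ h* = 0.1667.

Test eqn y'=λy, z=hλ:
  order 2, 2-stage ⇒ R(z)=1+z+z^2/2
  (e.g. R(-0.48)=0.63520, |R|=0.63520)

Find x<0 with |R(x)|<1.
x=-0.48: |R|=0.6352
|R(-1.42)|=0.5882 |R(-1.01)|=0.5000 |R(-0.69)|=0.5481
Bisect:
  x_lo=-2.5250 |R|=1.6628  x_hi=-0.3267 |R|=0.7267
  mid=-1.42585 |R|=0.59068 →hi
  mid=-1.97542 |R|=0.97573 →hi
  mid=-2.25021 |R|=1.28151 →lo
  mid=-2.11282 |R|=1.11918 →lo
  mid=-2.04412 |R|=1.04509 →lo
  mid=-2.00977 |R|=1.00982 →lo
  mid=-1.99260 |R|=0.99263 →hi
  mid=-2.00118 |R|=1.00119 →lo
  ...
  [-2.00011,-1.99998] ⇒ x*=-2.0000
Stable set (-2.0000, 0).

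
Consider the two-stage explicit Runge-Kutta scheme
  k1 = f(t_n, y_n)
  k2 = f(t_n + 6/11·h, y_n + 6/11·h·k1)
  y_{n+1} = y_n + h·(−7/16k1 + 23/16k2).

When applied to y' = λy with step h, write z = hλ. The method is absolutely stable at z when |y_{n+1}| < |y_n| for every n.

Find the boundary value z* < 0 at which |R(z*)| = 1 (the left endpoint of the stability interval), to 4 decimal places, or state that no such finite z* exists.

left endpoint -1.2754.

Set f=λy, z=hλ:
  k1=λy_n ⇒ h·k1=z·y_n;  k2=λ(1+6/11z)y_n ⇒ h·k2=z(1+6/11z)y_n
  y_{n+1}/y_n = 1 − 7/16z + 23/16z(1+6/11z) = 1 + z + 69/88z²
  R(z) = 1 + z + 69/88z².

Need |R(x)|<1, x<0.
x=-1.01: |R|=0.7899
R=1: x+69/88x²=0 ⇒ x=−88/69=-1.2754; min R=1−1/(4·69/88)=0.6812>−1
Confirm numerically:
  x=-1.234: |R|=0.95998 <1
  x=-1.046: |R|=0.81189 <1
  x=-0.879: |R|=0.72682 <1
  x=-1.662: |R|=1.50385 >1
  x=-1.566: |R|=1.35687 >1
So |R|<1 on (-1.2754, 0).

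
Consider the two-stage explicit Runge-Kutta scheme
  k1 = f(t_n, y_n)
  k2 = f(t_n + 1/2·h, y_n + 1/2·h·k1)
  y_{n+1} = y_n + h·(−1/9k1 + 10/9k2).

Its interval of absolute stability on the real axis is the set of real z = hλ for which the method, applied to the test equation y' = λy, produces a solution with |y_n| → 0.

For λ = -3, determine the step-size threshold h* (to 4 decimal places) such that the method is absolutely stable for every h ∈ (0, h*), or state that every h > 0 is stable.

On y'=λy, z=hλ:
  k1=λy_n ⇒ h·k1=z·y_n;  k2=λ(1+1/2z)y_n ⇒ h·k2=z(1+1/2z)y_n
  y_{n+1}/y_n = 1 − 1/9z + 10/9z(1+1/2z) = 1 + z + 5/9z²
  so R(z) = 1 + z + 5/9z².

Solve |R(x)|<1 on ℝ⁻.
x=-1.36: |R|=0.6676
R=1: x+5/9x²=0 ⇒ x=−9/5=-1.8000; min R=1−1/(4·5/9)=0.5500>−1
Confirm numerically:
  x=-1.426: |R|=0.70371 <1
  x=-1.408: |R|=0.69337 <1
  x=-1.169: |R|=0.59020 <1
  x=-0.876: |R|=0.55032 <1
  x=-2.301: |R|=1.64045 >1
  x=-2.287: |R|=1.61876 >1
  x=-1.924: |R|=1.13254 >1
Stable set (-1.8000, 0).

(-1.8000,0); λ=-3 ⇒ h* = (9/5)/3 = 0.6000.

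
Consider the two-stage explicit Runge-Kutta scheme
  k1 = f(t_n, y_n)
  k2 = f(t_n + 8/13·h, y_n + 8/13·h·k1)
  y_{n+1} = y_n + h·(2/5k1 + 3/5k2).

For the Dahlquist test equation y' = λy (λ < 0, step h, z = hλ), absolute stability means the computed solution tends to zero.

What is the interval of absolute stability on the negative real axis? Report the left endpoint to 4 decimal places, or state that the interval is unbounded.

Test eqn y'=λy, z=hλ:
  k1=λy_n ⇒ h·k1=z·y_n;  k2=λ(1+8/13z)y_n ⇒ h·k2=z(1+8/13z)y_n
  y_{n+1}/y_n = 1 + 2/5z + 3/5z(1+8/13z) = 1 + z + 24/65z²
  so R(z) = 1 + z + 24/65z².

Boundary: |R(x)|=1, x<0.
x=-1.09: |R|=0.3487
R=1: x+24/65x²=0 ⇒ x=−65/24=-2.7083; min R=1−1/(4·24/65)=0.3229>−1
Confirm numerically:
  x=-2.503: |R|=0.81023 <1
  x=-2.502: |R|=0.80939 <1
  x=-1.887: |R|=0.42775 <1
  x=-1.769: |R|=0.38646 <1
  x=-3.193: |R|=1.57140 >1
  x=-2.982: |R|=1.30132 >1
Interval (-2.7083, 0).

(-2.7083, 0).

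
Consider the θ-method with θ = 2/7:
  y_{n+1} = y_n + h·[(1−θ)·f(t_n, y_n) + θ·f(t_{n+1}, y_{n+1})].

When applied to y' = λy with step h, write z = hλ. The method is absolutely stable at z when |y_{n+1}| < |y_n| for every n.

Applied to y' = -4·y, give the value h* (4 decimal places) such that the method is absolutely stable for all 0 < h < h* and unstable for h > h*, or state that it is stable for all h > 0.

Set f=λy, z=hλ:
  y_{n+1} = y_n + z·[5/7·y_n + 2/7·y_{n+1}] ⇒ (1 − 2/7z)y_{n+1} = (1 + 5/7z)y_n
  ⇒ R(z) = (1 + 5/7z)/(1 − 2/7z).

Find x<0 with |R(x)|<1.
x=-0.32: |R|=0.7068
R=−1: 1+5/7x = −1+2/7x ⇒ -3/7x=2 ⇒ x=2/(-3/7)=-4.6667
Confirm numerically:
  x=-3.725: |R|=0.80450 <1
  x=-2.626: |R|=0.50033 <1
  x=-2.466: |R|=0.44670 <1
  x=-2.025: |R|=0.28281 <1
  x=-4.985: |R|=1.05628 >1
  x=-4.724: |R|=1.01046 >1
  x=-4.693: |R|=1.00482 >1
So |R|<1 on (-4.6667, 0).

(-4.6667,0); λ=-4 ⇒ h* = (14/3)/4 = 1.1667.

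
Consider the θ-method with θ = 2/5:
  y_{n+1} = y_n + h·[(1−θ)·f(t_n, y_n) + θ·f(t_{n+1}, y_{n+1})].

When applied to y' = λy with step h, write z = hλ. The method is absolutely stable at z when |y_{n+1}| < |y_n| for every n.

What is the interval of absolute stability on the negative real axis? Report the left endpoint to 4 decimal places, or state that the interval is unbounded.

(-10.0000, 0).

Set f=λy, z=hλ:
  y_{n+1} = y_n + z·[3/5·y_n + 2/5·y_{n+1}] ⇒ (1 − 2/5z)y_{n+1} = (1 + 3/5z)y_n
  R(z) = (1 + 3/5z)/(1 − 2/5z).

Solve |R(x)|<1 on ℝ⁻.
x=-1.06: |R|=0.2556
R=−1: 1+3/5x = −1+2/5x ⇒ -1/5x=2 ⇒ x=2/(-1/5)=-10.0000
Confirm numerically:
  x=-6.879: |R|=0.83362 <1
  x=-5.260: |R|=0.69459 <1
  x=-4.420: |R|=0.59682 <1
  x=-10.455: |R|=1.01756 >1
  x=-10.119: |R|=1.00472 >1
Stable set (-10.0000, 0).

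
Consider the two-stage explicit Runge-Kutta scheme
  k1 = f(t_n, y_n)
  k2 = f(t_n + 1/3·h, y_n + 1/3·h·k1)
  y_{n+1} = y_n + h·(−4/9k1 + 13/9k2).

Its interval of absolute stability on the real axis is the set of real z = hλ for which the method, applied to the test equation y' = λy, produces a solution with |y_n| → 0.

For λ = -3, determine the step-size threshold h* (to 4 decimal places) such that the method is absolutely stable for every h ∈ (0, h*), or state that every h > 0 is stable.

(-2.0769,0); λ=-3 ⇒ h* = (27/13)/3 = 0.6923.

On y'=λy, z=hλ:
  k1=λy_n ⇒ h·k1=z·y_n;  k2=λ(1+1/3z)y_n ⇒ h·k2=z(1+1/3z)y_n
  y_{n+1}/y_n = 1 − 4/9z + 13/9z(1+1/3z) = 1 + z + 13/27z²
  Hence R(z) = 1 + z + 13/27z².

Need |R(x)|<1, x<0.
x=-0.59: |R|=0.5776
R=1: x+13/27x²=0 ⇒ x=−27/13=-2.0769; min R=1−1/(4·13/27)=0.4808>−1
Confirm numerically:
  x=-2.002: |R|=0.92778 <1
  x=-1.196: |R|=0.49272 <1
  x=-0.914: |R|=0.48823 <1
  x=-2.374: |R|=1.33957 >1
  x=-2.251: |R|=1.18867 >1
Interval (-2.0769, 0).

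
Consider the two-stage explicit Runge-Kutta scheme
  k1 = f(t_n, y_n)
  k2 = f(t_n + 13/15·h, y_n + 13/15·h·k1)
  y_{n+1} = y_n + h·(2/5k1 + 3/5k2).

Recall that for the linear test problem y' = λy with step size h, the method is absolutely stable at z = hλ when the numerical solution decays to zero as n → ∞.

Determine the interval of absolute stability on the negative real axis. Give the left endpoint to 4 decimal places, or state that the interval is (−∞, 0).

On y'=λy, z=hλ:
  k1=λy_n ⇒ h·k1=z·y_n;  k2=λ(1+13/15z)y_n ⇒ h·k2=z(1+13/15z)y_n
  y_{n+1}/y_n = 1 + 2/5z + 3/5z(1+13/15z) = 1 + z + 13/25z²
  ⇒ R(z) = 1 + z + 13/25z².

Find x<0 with |R(x)|<1.
x=-1.57: |R|=0.7117
R=1: x+13/25x²=0 ⇒ x=−25/13=-1.9231; min R=1−1/(4·13/25)=0.5192>−1
Confirm numerically:
  x=-1.857: |R|=0.93619 <1
  x=-1.785: |R|=0.87184 <1
  x=-0.789: |R|=0.53471 <1
  x=-2.475: |R|=1.71033 >1
  x=-2.315: |R|=1.47180 >1
  x=-2.111: |R|=1.20629 >1
Interval (-1.9231, 0).

(-1.9231, 0).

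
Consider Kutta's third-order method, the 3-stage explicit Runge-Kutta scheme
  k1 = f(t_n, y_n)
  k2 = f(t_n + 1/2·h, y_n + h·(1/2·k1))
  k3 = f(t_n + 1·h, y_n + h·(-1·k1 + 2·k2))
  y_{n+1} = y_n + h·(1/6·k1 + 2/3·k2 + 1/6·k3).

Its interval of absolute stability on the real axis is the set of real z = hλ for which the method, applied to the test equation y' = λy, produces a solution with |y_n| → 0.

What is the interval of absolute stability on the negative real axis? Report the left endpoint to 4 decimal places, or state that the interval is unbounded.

Test eqn y'=λy, z=hλ:
  order 3, 3-stage ⇒ R(z)=1+z+z^2/2+z^3/6
  (e.g. R(-0.77)=0.45036, |R|=0.45036)

Need |R(x)|<1, x<0.
x=-0.77: |R|=0.4504
|R(-1.55)|=0.0306 |R(-0.83)|=0.4192 |R(-0.74)|=0.4663
Bisect:
  x_lo=-3.2739 |R|=2.7632  x_hi=-0.3074 |R|=0.7350
  mid=-1.79063 |R|=0.14435 →hi
  mid=-2.53226 |R|=1.03238 →lo
  mid=-2.16144 |R|=0.50851 →hi
  mid=-2.34685 |R|=0.74729 →hi
  mid=-2.43956 |R|=0.88365 →hi
  mid=-2.48591 |R|=0.95642 →hi
  mid=-2.50909 |R|=0.99399 →hi
  mid=-2.52067 |R|=1.01308 →lo
  ...
  [-2.51289,-2.51271] ⇒ x*=-2.5127
Interval (-2.5127, 0).

z∈(-2.5127,0).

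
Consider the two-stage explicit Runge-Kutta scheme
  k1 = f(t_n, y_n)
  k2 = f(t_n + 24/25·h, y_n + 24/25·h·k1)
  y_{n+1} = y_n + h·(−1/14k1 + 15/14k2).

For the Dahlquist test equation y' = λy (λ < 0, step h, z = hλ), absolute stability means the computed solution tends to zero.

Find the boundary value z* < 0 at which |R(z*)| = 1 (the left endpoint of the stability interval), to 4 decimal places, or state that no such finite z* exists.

left endpoint -0.9722.

Test eqn y'=λy, z=hλ:
  k1=λy_n ⇒ h·k1=z·y_n;  k2=λ(1+24/25z)y_n ⇒ h·k2=z(1+24/25z)y_n
  y_{n+1}/y_n = 1 − 1/14z + 15/14z(1+24/25z) = 1 + z + 36/35z²
  so R(z) = 1 + z + 36/35z².

Boundary: |R(x)|=1, x<0.
x=-1.3: |R|=1.4383
R=1: x+36/35x²=0 ⇒ x=−35/36=-0.9722; min R=1−1/(4·36/35)=0.7569>−1
Confirm numerically:
  x=-0.884: |R|=0.91978 <1
  x=-0.579: |R|=0.76582 <1
  x=-0.484: |R|=0.75695 <1
  x=-0.434: |R|=0.75974 <1
  x=-1.418: |R|=1.65017 >1
  x=-1.292: |R|=1.42496 >1
  x=-1.151: |R|=1.21165 >1
So |R|<1 on (-0.9722, 0).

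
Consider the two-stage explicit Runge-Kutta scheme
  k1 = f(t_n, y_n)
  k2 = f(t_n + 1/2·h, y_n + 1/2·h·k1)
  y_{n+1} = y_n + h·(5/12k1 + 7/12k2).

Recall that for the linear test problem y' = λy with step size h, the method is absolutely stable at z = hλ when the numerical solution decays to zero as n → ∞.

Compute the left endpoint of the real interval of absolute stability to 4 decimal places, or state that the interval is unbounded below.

z* = -3.4286.

On y'=λy, z=hλ:
  k1=λy_n ⇒ h·k1=z·y_n;  k2=λ(1+1/2z)y_n ⇒ h·k2=z(1+1/2z)y_n
  y_{n+1}/y_n = 1 + 5/12z + 7/12z(1+1/2z) = 1 + z + 7/24z²
  so R(z) = 1 + z + 7/24z².

Boundary: |R(x)|=1, x<0.
x=-1.47: |R|=0.1603
R=1: x+7/24x²=0 ⇒ x=−24/7=-3.4286; min R=1−1/(4·7/24)=0.1429>−1
Confirm numerically:
  x=-2.822: |R|=0.50074 <1
  x=-2.245: |R|=0.22501 <1
  x=-1.738: |R|=0.14302 <1
  x=-3.575: |R|=1.15268 >1
  x=-3.564: |R|=1.14078 >1
  x=-3.537: |R|=1.11186 >1
Interval (-3.4286, 0).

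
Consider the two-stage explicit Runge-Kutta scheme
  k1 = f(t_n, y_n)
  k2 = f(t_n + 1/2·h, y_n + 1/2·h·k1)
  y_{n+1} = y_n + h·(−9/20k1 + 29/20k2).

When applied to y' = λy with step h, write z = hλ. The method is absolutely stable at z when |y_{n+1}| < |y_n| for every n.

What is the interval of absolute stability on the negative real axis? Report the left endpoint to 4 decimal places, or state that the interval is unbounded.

With y'=λy (z=hλ):
  k1=λy_n ⇒ h·k1=z·y_n;  k2=λ(1+1/2z)y_n ⇒ h·k2=z(1+1/2z)y_n
  y_{n+1}/y_n = 1 − 9/20z + 29/20z(1+1/2z) = 1 + z + 29/40z²
  R(z) = 1 + z + 29/40z².

Find x<0 with |R(x)|<1.
x=-0.42: |R|=0.7079
R=1: x+29/40x²=0 ⇒ x=−40/29=-1.3793; min R=1−1/(4·29/40)=0.6552>−1
Confirm numerically:
  x=-0.768: |R|=0.65962 <1
  x=-0.642: |R|=0.65682 <1
  x=-0.620: |R|=0.65869 <1
  x=-1.910: |R|=1.73487 >1
  x=-1.470: |R|=1.09665 >1
Interval (-1.3793, 0).

(-1.3793, 0).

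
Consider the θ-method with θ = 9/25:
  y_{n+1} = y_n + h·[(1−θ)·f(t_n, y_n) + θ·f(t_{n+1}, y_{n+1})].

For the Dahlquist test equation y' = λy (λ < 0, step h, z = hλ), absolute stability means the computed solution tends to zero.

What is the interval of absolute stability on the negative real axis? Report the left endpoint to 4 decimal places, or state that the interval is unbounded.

z∈(-7.1429,0).

On y'=λy, z=hλ:
  y_{n+1} = y_n + z·[16/25·y_n + 9/25·y_{n+1}] ⇒ (1 − 9/25z)y_{n+1} = (1 + 16/25z)y_n
  so R(z) = (1 + 16/25z)/(1 − 9/25z).

Solve |R(x)|<1 on ℝ⁻.
x=-0.38: |R|=0.6657
R=−1: 1+16/25x = −1+9/25x ⇒ -7/25x=2 ⇒ x=2/(-7/25)=-7.1429
Confirm numerically:
  x=-6.772: |R|=0.96980 <1
  x=-4.921: |R|=0.77553 <1
  x=-4.797: |R|=0.75913 <1
  x=-3.136: |R|=0.47302 <1
  x=-7.636: |R|=1.03683 >1
  x=-7.584: |R|=1.03311 >1
Interval (-7.1429, 0).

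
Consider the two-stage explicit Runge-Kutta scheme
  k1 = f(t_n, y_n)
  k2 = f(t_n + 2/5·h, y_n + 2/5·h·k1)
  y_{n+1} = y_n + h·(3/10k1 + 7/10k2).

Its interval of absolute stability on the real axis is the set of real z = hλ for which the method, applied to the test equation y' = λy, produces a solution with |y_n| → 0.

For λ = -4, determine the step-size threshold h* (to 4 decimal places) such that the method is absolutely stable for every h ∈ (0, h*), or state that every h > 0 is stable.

(-3.5714,0); λ=-4 ⇒ h* = (25/7)/4 = 0.8929.

Set f=λy, z=hλ:
  k1=λy_n ⇒ h·k1=z·y_n;  k2=λ(1+2/5z)y_n ⇒ h·k2=z(1+2/5z)y_n
  y_{n+1}/y_n = 1 + 3/10z + 7/10z(1+2/5z) = 1 + z + 7/25z²
  ⇒ R(z) = 1 + z + 7/25z².

Solve |R(x)|<1 on ℝ⁻.
x=-0.39: |R|=0.6526
R=1: x+7/25x²=0 ⇒ x=−25/7=-3.5714; min R=1−1/(4·7/25)=0.1071>−1
Confirm numerically:
  x=-3.255: |R|=0.71161 <1
  x=-3.168: |R|=0.64214 <1
  x=-1.737: |R|=0.10781 <1
  x=-1.463: |R|=0.13630 <1
  x=-3.951: |R|=1.41991 >1
  x=-3.701: |R|=1.13427 >1
Stable set (-3.5714, 0).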